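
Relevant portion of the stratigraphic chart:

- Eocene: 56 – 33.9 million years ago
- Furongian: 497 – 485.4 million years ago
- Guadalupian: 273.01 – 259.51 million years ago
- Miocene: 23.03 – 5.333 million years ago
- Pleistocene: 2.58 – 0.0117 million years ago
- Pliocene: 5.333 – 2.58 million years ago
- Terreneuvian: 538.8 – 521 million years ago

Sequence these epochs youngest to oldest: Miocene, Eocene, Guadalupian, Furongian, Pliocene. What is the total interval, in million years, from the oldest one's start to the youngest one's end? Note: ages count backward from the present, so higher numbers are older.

Start ages (Ma): Furongian 497, Guadalupian 273.01, Eocene 56, Miocene 23.03, Pliocene 5.333.
Ordered youngest to oldest: Pliocene, Miocene, Eocene, Guadalupian, Furongian.
Span = 497 − 2.58 = 494.42 Myr.

Pliocene, Miocene, Eocene, Guadalupian, Furongian; total span 494.42 Myr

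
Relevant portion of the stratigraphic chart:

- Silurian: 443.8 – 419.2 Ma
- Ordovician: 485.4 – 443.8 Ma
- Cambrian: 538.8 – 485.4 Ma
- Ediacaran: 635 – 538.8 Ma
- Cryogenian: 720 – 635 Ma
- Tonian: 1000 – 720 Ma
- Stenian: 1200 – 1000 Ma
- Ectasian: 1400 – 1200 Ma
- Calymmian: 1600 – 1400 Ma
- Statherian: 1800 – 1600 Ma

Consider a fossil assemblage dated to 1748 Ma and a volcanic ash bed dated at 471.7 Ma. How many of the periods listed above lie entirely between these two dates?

The older date is 1748 Ma and the younger is 471.7 Ma.
Periods with start < 1748 and end > 471.7 Ma: Calymmian (1600–1400), Ectasian (1400–1200), Stenian (1200–1000), Tonian (1000–720), Cryogenian (720–635), Ediacaran (635–538.8), Cambrian (538.8–485.4).
That is 7 complete periods.

7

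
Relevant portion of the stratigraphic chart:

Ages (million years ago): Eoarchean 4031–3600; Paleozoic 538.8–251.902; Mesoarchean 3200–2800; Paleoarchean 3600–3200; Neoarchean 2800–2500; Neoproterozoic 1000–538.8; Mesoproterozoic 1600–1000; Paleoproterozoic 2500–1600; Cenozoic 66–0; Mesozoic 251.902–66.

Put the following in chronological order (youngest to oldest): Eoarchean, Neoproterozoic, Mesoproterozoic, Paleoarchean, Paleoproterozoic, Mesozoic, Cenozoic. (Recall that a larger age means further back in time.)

Cenozoic, Mesozoic, Neoproterozoic, Mesoproterozoic, Paleoproterozoic, Paleoarchean, Eoarchean

The oldest of these is Eoarchean (starts 4031 Ma) and the youngest is Cenozoic (ends 0 Ma).
In between, by decreasing start age: Paleoarchean (3600), Paleoproterozoic (2500), Mesoproterozoic (1600), Neoproterozoic (1000), Mesozoic (251.902).
Listing youngest first means reversing that sequence.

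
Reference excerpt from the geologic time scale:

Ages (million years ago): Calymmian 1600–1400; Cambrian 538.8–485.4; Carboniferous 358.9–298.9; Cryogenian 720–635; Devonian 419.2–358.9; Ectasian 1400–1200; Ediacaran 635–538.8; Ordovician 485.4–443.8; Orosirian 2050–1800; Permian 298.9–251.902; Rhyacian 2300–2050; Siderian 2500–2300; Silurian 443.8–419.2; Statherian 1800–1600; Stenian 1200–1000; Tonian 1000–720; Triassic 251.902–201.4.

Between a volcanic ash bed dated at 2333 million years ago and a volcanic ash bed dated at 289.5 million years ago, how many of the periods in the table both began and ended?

14

2333 Ma sits inside the Siderian (2500–2300) and 289.5 Ma inside the Permian (298.9–251.902); neither of those is wholly between the two dates.
The listed periods lying completely between them are Rhyacian, Orosirian, Statherian, Calymmian, Ectasian, Stenian, Tonian, Cryogenian, Ediacaran, Cambrian, Ordovician, Silurian, Devonian, Carboniferous — 14 in all.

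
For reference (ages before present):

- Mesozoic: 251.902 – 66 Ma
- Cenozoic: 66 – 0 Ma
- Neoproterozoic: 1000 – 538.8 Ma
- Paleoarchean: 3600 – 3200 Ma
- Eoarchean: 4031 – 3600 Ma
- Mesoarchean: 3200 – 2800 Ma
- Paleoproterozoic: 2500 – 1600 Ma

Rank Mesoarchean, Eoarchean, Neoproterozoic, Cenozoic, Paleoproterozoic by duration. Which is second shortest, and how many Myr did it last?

Mesoarchean, 400 million years

Durations: Mesoarchean 400; Eoarchean 431; Neoproterozoic 461.2; Cenozoic 66; Paleoproterozoic 900 Myr.
Sorted shortest-first: Cenozoic (66), Mesoarchean (400), Eoarchean (431), Neoproterozoic (461.2), Paleoproterozoic (900).
The second shortest is Mesoarchean at 400 Myr.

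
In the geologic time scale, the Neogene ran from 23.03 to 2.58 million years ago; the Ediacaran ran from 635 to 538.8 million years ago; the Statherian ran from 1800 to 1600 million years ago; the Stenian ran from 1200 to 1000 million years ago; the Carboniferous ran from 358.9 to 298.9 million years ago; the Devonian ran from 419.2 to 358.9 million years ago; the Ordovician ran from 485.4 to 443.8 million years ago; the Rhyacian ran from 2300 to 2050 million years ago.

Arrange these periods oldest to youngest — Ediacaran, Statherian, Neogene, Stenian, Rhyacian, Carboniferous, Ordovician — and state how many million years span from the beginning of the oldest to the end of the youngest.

Rhyacian → Statherian → Stenian → Ediacaran → Ordovician → Carboniferous → Neogene; total span 2297.42 Myr

Start ages (Ma): Rhyacian 2300, Statherian 1800, Stenian 1200, Ediacaran 635, Ordovician 485.4, Carboniferous 358.9, Neogene 23.03.
Ordered oldest to youngest: Rhyacian, Statherian, Stenian, Ediacaran, Ordovician, Carboniferous, Neogene.
Span = 2300 − 2.58 = 2297.42 Myr.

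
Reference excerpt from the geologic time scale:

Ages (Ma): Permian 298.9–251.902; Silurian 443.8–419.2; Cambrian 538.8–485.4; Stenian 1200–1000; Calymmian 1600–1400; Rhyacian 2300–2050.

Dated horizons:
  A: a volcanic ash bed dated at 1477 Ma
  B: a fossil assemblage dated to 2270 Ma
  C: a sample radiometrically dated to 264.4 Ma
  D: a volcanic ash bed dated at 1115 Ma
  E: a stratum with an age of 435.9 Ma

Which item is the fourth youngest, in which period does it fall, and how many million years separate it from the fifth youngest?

Smaller Ma means younger, so youngest first: C 264.4 < E 435.9 < D 1115 < A 1477 < B 2270.
Counting 4 along gives A (1477 Ma); the excerpt puts that inside the Calymmian, 1600–1400 Ma.
Next in line is B (2270 Ma), and 2270 − 1477 = 793 Myr.

A, in the Calymmian; 793 million years to B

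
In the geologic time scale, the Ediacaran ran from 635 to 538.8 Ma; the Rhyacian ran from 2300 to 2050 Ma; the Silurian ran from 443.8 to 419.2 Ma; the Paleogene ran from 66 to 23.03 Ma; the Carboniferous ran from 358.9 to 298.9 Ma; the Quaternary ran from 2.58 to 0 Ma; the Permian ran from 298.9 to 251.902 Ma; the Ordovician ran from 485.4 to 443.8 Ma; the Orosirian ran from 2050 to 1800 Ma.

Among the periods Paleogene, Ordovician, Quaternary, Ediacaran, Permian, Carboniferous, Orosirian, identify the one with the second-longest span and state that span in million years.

Ediacaran, 96.2 million years

Durations: Paleogene 42.97; Ordovician 41.6; Quaternary 2.58; Ediacaran 96.2; Permian 46.998; Carboniferous 60; Orosirian 250 Myr.
Sorted longest-first: Orosirian (250), Ediacaran (96.2), Carboniferous (60), Permian (46.998), Paleogene (42.97), Ordovician (41.6), Quaternary (2.58).
The second longest is Ediacaran at 96.2 Myr.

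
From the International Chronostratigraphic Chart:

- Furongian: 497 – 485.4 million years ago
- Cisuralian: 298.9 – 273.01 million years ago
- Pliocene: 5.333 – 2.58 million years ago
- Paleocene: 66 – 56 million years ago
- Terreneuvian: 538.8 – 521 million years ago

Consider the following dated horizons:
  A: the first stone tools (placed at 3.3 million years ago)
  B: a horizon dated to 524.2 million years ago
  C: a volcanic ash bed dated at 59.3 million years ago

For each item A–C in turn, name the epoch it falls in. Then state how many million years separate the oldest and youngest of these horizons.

A: 3.3 Ma lies in 5.333–2.58 Ma, so Pliocene.
B: 524.2 Ma lies in 538.8–521 Ma, so Terreneuvian.
C: 59.3 Ma lies in 66–56 Ma, so Paleocene.
Oldest = 524.2 Ma, youngest = 3.3 Ma → span 520.9 Myr.

A — Pliocene; B — Terreneuvian; C — Paleocene; span 520.9 million years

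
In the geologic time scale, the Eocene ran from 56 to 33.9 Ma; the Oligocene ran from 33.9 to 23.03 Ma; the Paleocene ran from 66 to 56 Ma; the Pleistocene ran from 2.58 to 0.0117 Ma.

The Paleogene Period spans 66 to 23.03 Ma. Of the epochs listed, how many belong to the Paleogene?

Epochs inside 66–23.03 Ma: Paleocene, Eocene, Oligocene — 3 in total.

3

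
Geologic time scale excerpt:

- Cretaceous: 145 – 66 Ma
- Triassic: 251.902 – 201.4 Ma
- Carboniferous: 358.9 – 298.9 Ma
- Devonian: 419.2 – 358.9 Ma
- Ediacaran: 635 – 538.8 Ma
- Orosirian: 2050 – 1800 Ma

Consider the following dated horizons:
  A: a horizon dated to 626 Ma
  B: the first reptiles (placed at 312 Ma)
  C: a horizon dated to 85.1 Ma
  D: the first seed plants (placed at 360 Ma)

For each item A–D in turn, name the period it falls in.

A — Ediacaran; B — Carboniferous; C — Cretaceous; D — Devonian

Match each age against the start–end ranges in the excerpt: A = 626 Ma → Ediacaran (635–538.8); B = 312 Ma → Carboniferous (358.9–298.9); C = 85.1 Ma → Cretaceous (145–66); D = 360 Ma → Devonian (419.2–358.9).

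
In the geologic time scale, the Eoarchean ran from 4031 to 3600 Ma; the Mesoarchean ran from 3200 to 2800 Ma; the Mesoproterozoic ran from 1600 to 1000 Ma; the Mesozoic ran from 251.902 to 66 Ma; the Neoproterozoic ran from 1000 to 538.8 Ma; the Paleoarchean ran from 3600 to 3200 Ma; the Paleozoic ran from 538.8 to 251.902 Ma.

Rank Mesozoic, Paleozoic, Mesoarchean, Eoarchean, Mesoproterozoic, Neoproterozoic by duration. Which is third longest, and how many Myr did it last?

Durations: Mesozoic 185.902; Paleozoic 286.898; Mesoarchean 400; Eoarchean 431; Mesoproterozoic 600; Neoproterozoic 461.2 Myr.
Sorted longest-first: Mesoproterozoic (600), Neoproterozoic (461.2), Eoarchean (431), Mesoarchean (400), Paleozoic (286.898), Mesozoic (185.902).
The third longest is Eoarchean at 431 Myr.

Eoarchean, 431 million years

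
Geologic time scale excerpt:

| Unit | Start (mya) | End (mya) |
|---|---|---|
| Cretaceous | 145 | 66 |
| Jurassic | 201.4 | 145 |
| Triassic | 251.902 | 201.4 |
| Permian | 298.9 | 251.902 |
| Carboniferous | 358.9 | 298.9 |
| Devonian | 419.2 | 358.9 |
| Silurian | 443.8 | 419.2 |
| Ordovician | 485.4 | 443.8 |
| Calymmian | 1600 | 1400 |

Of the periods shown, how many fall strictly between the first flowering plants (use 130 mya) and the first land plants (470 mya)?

6

470 Ma sits inside the Ordovician (485.4–443.8) and 130 Ma inside the Cretaceous (145–66); neither of those is wholly between the two dates.
The listed periods lying completely between them are Silurian, Devonian, Carboniferous, Permian, Triassic, Jurassic — 6 in all.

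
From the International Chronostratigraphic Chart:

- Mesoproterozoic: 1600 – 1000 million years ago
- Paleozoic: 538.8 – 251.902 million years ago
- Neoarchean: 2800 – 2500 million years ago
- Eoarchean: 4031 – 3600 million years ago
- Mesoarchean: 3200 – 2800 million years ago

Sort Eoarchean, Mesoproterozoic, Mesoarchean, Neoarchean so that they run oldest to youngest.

Eoarchean, then Mesoarchean, then Neoarchean, then Mesoproterozoic

Sorting by start age (descending Ma, since larger Ma = older): Eoarchean began 4031, Mesoarchean began 3200, Neoarchean began 2800, Mesoproterozoic began 1600.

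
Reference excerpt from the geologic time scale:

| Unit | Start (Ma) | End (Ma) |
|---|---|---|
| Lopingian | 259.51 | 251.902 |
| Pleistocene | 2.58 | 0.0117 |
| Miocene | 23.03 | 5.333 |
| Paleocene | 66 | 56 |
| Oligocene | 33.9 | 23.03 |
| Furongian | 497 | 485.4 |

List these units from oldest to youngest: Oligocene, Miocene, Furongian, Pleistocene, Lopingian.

Furongian, then Lopingian, then Oligocene, then Miocene, then Pleistocene

Read off each span (Ma): Oligocene 33.9–23.03; Miocene 23.03–5.333; Furongian 497–485.4; Pleistocene 2.58–0.0117; Lopingian 259.51–251.902.
Larger Ma is older, so oldest→youngest is Furongian, Lopingian, Oligocene, Miocene, Pleistocene.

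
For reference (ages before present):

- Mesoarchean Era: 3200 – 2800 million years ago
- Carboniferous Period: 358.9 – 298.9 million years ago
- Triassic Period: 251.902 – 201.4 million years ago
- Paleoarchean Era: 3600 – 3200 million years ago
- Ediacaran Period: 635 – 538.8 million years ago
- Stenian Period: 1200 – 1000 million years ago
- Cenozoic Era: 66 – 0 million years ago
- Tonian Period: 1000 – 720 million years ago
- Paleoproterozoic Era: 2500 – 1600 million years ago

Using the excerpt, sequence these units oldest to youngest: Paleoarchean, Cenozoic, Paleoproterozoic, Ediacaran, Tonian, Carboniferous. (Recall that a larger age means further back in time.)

Paleoarchean, Paleoproterozoic, Tonian, Ediacaran, Carboniferous, Cenozoic

The oldest of these is Paleoarchean (starts 3600 Ma) and the youngest is Cenozoic (ends 0 Ma).
In between, by decreasing start age: Paleoproterozoic (2500), Tonian (1000), Ediacaran (635), Carboniferous (358.9).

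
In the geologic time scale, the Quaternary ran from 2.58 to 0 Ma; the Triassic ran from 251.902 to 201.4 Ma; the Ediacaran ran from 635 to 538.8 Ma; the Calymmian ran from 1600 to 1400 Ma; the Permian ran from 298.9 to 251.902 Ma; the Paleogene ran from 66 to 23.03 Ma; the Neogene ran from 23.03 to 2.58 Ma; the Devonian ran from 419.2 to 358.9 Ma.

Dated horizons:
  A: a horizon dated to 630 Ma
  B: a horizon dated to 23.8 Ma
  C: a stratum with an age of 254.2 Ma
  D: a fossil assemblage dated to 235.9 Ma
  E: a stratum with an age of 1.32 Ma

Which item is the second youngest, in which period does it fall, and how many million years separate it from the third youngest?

B, in the Paleogene; 212.1 million years to D

Sorted youngest-first by Ma: E (1.32), B (23.8), D (235.9), C (254.2), A (630).
The second youngest is B at 23.8 Ma, which lies in 66–23.03 Ma: the Paleogene.
The third youngest is D at 235.9 Ma; separation = |23.8 − 235.9| = 212.1 Myr.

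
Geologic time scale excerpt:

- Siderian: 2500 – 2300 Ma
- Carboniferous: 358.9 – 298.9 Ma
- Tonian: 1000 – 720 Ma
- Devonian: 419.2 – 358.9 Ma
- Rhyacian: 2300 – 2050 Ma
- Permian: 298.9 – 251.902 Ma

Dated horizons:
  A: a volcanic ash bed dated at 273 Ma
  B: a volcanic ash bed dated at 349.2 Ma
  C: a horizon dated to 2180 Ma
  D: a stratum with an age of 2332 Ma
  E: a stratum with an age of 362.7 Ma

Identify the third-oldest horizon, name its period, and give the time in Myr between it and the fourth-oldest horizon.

Larger Ma means older, so oldest first: D 2332 > C 2180 > E 362.7 > B 349.2 > A 273.
Counting 3 along gives E (362.7 Ma); the excerpt puts that inside the Devonian, 419.2–358.9 Ma.
Next in line is B (349.2 Ma), and 362.7 − 349.2 = 13.5 Myr.

E, in the Devonian; 13.5 million years to B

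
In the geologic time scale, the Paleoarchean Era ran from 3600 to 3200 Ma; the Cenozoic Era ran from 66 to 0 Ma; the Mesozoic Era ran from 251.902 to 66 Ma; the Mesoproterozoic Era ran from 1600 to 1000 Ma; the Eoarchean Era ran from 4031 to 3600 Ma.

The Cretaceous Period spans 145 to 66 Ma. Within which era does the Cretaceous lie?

Mesozoic

The Cretaceous (145–66 Ma) lies entirely within 251.902–66 Ma, the Mesozoic Era.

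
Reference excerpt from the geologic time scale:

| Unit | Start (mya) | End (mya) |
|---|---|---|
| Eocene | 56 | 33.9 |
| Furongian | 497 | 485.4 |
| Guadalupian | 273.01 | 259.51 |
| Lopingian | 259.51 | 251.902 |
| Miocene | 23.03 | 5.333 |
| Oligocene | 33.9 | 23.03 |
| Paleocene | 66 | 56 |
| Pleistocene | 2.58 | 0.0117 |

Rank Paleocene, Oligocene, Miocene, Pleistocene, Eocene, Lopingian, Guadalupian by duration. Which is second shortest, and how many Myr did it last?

Durations: Paleocene 10; Oligocene 10.87; Miocene 17.697; Pleistocene 2.5683; Eocene 22.1; Lopingian 7.608; Guadalupian 13.5 Myr.
Sorted shortest-first: Pleistocene (2.5683), Lopingian (7.608), Paleocene (10), Oligocene (10.87), Guadalupian (13.5), Miocene (17.697), Eocene (22.1).
The second shortest is Lopingian at 7.608 Myr.

Lopingian, 7.608 million years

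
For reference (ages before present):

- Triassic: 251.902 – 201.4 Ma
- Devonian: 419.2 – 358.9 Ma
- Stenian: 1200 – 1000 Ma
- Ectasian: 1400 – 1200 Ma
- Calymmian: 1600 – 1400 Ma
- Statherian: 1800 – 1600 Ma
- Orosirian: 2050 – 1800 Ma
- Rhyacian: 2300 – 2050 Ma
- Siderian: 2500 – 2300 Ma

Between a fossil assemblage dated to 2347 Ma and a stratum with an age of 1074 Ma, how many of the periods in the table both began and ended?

The older date is 2347 Ma and the younger is 1074 Ma.
Periods with start < 2347 and end > 1074 Ma: Rhyacian (2300–2050), Orosirian (2050–1800), Statherian (1800–1600), Calymmian (1600–1400), Ectasian (1400–1200).
That is 5 complete periods.

5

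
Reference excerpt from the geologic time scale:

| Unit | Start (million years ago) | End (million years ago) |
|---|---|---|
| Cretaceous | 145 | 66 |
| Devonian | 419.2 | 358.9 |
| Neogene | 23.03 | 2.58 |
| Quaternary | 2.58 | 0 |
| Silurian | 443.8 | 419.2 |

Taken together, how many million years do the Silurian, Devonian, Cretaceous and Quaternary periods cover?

Duration is start − end for each: (443.8 − 419.2) + (419.2 − 358.9) + (145 − 66) + (2.58 − 0).
That is 24.6 + 60.3 + 79 + 2.58, which totals 166.48 million years.

166.48 million years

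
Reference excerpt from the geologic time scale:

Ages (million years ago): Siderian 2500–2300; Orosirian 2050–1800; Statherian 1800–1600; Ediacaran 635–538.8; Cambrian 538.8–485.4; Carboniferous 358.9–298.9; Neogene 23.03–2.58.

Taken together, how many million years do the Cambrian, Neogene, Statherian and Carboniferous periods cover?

333.85 million years

Each duration: Cambrian = 53.4; Neogene = 20.45; Statherian = 200; Carboniferous = 60.
Sum: 53.4 + 20.45 + 200 + 60 = 333.85 Myr.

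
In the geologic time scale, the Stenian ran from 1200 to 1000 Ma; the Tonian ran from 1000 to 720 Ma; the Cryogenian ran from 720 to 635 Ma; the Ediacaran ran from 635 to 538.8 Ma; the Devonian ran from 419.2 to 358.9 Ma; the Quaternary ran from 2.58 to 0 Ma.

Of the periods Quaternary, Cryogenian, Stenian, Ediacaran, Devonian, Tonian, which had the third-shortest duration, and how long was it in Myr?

Durations: Quaternary 2.58; Cryogenian 85; Stenian 200; Ediacaran 96.2; Devonian 60.3; Tonian 280 Myr.
Sorted shortest-first: Quaternary (2.58), Devonian (60.3), Cryogenian (85), Ediacaran (96.2), Stenian (200), Tonian (280).
The third shortest is Cryogenian at 85 Myr.

Cryogenian, 85 million years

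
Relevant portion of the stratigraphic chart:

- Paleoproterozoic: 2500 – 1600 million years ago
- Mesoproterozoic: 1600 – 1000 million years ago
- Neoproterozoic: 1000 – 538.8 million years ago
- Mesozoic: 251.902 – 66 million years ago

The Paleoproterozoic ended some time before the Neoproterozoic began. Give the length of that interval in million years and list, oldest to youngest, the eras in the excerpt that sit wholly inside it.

The Paleoproterozoic closes at 1600 Ma and the Neoproterozoic opens at 1000 Ma, so the interval is 1600 − 1000 = 600 Myr.
An era fits inside if it starts at or after 1600 Ma and ends at or before 1000 Ma; oldest first that gives Mesoproterozoic.

600 million years; Mesoproterozoic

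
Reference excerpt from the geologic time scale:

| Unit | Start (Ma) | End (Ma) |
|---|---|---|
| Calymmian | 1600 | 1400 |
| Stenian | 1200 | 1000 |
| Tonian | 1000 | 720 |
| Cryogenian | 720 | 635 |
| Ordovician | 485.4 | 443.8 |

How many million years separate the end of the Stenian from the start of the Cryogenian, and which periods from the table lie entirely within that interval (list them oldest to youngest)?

280 million years; Tonian

The Stenian closes at 1000 Ma and the Cryogenian opens at 720 Ma, so the interval is 1000 − 720 = 280 Myr.
A period fits inside if it starts at or after 1000 Ma and ends at or before 720 Ma; oldest first that gives Tonian.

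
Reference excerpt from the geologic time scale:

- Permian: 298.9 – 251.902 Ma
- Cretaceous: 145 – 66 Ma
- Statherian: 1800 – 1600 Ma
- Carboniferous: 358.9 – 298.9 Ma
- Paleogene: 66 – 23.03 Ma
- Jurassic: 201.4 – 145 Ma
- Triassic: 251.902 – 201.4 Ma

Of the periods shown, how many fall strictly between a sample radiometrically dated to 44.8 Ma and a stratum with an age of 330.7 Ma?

4

330.7 Ma sits inside the Carboniferous (358.9–298.9) and 44.8 Ma inside the Paleogene (66–23.03); neither of those is wholly between the two dates.
The listed periods lying completely between them are Permian, Triassic, Jurassic, Cretaceous — 4 in all.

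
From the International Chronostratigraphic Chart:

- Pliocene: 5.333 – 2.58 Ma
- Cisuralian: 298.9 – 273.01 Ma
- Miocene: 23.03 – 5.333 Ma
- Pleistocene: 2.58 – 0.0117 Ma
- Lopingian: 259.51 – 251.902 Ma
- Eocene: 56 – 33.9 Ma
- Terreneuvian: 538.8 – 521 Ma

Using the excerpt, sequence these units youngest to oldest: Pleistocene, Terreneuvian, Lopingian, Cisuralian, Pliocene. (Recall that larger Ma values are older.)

Read off each span (Ma): Pleistocene 2.58–0.0117; Terreneuvian 538.8–521; Lopingian 259.51–251.902; Cisuralian 298.9–273.01; Pliocene 5.333–2.58.
Larger Ma is older, so oldest→youngest is Terreneuvian, Cisuralian, Lopingian, Pliocene, Pleistocene; reverse it for youngest→oldest.

Pleistocene, Pliocene, Lopingian, Cisuralian, Terreneuvian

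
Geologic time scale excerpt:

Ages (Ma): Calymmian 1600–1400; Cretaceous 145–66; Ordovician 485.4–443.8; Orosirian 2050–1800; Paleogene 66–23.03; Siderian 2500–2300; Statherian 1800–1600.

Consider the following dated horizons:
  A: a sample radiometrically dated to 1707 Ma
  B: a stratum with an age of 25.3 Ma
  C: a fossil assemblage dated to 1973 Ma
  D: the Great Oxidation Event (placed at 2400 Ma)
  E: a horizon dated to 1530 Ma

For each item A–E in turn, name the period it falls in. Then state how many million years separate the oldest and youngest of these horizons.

A — Statherian; B — Paleogene; C — Orosirian; D — Siderian; E — Calymmian; span 2374.7 million years

A: 1707 Ma lies in 1800–1600 Ma, so Statherian.
B: 25.3 Ma lies in 66–23.03 Ma, so Paleogene.
C: 1973 Ma lies in 2050–1800 Ma, so Orosirian.
D: 2400 Ma lies in 2500–2300 Ma, so Siderian.
E: 1530 Ma lies in 1600–1400 Ma, so Calymmian.
Oldest = 2400 Ma, youngest = 25.3 Ma → span 2374.7 Myr.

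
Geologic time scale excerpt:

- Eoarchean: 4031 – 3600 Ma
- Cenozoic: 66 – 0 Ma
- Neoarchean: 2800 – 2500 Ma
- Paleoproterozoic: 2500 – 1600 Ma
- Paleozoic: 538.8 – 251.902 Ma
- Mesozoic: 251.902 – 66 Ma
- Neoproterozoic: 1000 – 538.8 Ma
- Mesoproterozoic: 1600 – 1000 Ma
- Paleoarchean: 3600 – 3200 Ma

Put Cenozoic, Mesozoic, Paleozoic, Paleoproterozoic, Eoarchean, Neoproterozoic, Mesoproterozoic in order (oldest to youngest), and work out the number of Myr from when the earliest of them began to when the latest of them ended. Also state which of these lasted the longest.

From the excerpt: Cenozoic 66–0; Mesozoic 251.902–66; Paleozoic 538.8–251.902; Paleoproterozoic 2500–1600; Eoarchean 4031–3600; Neoproterozoic 1000–538.8; Mesoproterozoic 1600–1000 (Ma).
Larger Ma is earlier, so the oldest is Eoarchean and the youngest is Cenozoic; oldest to youngest: Eoarchean, Paleoproterozoic, Mesoproterozoic, Neoproterozoic, Paleozoic, Mesozoic, Cenozoic.
Oldest start 4031 minus youngest end 0 gives 4031 Myr overall.
Individual lengths (start − end): Mesozoic 185.902; Cenozoic 66; Paleozoic 286.898; Neoproterozoic 461.2; Mesoproterozoic 600; Paleoproterozoic 900; Eoarchean 431. The largest is Paleoproterozoic at 900 Myr.

Eoarchean → Paleoproterozoic → Mesoproterozoic → Neoproterozoic → Paleozoic → Mesozoic → Cenozoic; total span 4031 Myr; longest is Paleoproterozoic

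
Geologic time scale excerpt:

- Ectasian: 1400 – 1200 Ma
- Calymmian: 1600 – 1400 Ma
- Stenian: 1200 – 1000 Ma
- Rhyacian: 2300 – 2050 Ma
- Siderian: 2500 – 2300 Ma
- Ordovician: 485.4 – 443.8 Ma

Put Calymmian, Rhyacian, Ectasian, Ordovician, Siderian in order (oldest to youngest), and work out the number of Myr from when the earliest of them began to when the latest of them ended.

Start ages (Ma): Siderian 2500, Rhyacian 2300, Calymmian 1600, Ectasian 1400, Ordovician 485.4.
Ordered oldest to youngest: Siderian, Rhyacian, Calymmian, Ectasian, Ordovician.
Span = 2500 − 443.8 = 2056.2 Myr.

Siderian, Rhyacian, Calymmian, Ectasian, Ordovician; total span 2056.2 Myr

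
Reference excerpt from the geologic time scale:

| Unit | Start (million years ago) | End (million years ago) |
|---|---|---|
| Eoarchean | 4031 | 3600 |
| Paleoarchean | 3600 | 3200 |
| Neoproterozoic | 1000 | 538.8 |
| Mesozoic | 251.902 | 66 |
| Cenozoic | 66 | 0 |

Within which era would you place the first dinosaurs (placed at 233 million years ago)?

233 Ma lies between 251.902 and 66 Ma, so it falls in the Mesozoic.

Mesozoic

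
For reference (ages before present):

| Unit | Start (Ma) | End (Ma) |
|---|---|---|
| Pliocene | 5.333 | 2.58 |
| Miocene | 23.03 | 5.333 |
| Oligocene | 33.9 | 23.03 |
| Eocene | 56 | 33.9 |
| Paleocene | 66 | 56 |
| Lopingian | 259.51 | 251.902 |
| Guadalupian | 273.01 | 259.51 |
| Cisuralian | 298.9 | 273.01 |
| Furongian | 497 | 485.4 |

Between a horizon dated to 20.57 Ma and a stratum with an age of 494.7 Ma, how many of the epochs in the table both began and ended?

The older date is 494.7 Ma and the younger is 20.57 Ma.
Epochs with start < 494.7 and end > 20.57 Ma: Cisuralian (298.9–273.01), Guadalupian (273.01–259.51), Lopingian (259.51–251.902), Paleocene (66–56), Eocene (56–33.9), Oligocene (33.9–23.03).
That is 6 complete epochs.

6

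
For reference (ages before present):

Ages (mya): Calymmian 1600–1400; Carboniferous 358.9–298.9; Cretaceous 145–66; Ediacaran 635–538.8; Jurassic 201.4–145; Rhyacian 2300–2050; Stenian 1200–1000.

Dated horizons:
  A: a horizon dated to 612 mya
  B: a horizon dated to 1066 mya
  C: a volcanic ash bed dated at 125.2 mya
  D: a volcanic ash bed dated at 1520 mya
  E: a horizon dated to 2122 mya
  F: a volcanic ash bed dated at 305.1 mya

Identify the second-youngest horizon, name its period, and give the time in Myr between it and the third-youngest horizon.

F, in the Carboniferous; 306.9 million years to A

Smaller Ma means younger, so youngest first: C 125.2 < F 305.1 < A 612 < B 1066 < D 1520 < E 2122.
Counting 2 along gives F (305.1 Ma); the excerpt puts that inside the Carboniferous, 358.9–298.9 Ma.
Next in line is A (612 Ma), and 612 − 305.1 = 306.9 Myr.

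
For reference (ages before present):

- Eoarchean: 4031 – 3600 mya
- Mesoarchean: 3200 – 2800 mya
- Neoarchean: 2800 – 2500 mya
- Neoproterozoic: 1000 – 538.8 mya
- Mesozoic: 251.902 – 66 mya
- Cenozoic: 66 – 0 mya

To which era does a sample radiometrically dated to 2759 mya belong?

Neoarchean

2759 Ma lies between 2800 and 2500 Ma, so it falls in the Neoarchean.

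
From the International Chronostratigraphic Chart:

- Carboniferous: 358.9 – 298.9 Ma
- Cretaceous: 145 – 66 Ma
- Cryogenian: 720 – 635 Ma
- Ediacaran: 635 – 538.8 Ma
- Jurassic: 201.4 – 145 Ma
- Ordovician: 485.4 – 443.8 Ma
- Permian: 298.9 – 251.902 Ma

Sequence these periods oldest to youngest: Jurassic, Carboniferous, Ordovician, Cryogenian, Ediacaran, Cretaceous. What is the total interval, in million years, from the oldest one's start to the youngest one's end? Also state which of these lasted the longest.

Cryogenian, Ediacaran, Ordovician, Carboniferous, Jurassic, Cretaceous; total span 654 Myr; longest is Ediacaran

From the excerpt: Jurassic 201.4–145; Carboniferous 358.9–298.9; Ordovician 485.4–443.8; Cryogenian 720–635; Ediacaran 635–538.8; Cretaceous 145–66 (Ma).
Larger Ma is earlier, so the oldest is Cryogenian and the youngest is Cretaceous; oldest to youngest: Cryogenian, Ediacaran, Ordovician, Carboniferous, Jurassic, Cretaceous.
Oldest start 720 minus youngest end 66 gives 654 Myr overall.
Individual lengths (start − end): Ediacaran 96.2; Carboniferous 60; Ordovician 41.6; Cryogenian 85; Jurassic 56.4; Cretaceous 79. The largest is Ediacaran at 96.2 Myr.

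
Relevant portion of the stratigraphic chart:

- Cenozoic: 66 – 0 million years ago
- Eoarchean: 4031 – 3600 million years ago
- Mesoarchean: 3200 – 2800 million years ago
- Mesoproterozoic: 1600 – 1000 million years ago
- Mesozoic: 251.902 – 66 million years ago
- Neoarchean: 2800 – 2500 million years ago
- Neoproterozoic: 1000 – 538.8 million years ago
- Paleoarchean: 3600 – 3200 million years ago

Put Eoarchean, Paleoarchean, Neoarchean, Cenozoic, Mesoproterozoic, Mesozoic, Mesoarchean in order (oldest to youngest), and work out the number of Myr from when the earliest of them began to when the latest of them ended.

From the excerpt: Eoarchean 4031–3600; Paleoarchean 3600–3200; Neoarchean 2800–2500; Cenozoic 66–0; Mesoproterozoic 1600–1000; Mesozoic 251.902–66; Mesoarchean 3200–2800 (Ma).
Larger Ma is earlier, so the oldest is Eoarchean and the youngest is Cenozoic; oldest to youngest: Eoarchean, Paleoarchean, Mesoarchean, Neoarchean, Mesoproterozoic, Mesozoic, Cenozoic.
Oldest start 4031 minus youngest end 0 gives 4031 Myr overall.

Eoarchean, Paleoarchean, Mesoarchean, Neoarchean, Mesoproterozoic, Mesozoic, Cenozoic; total span 4031 Myr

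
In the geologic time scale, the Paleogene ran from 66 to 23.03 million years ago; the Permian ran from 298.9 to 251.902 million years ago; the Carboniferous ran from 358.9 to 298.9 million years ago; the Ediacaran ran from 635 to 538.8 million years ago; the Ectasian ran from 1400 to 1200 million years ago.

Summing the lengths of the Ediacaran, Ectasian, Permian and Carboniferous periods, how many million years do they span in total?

403.198 million years

Duration is start − end for each: (635 − 538.8) + (1400 − 1200) + (298.9 − 251.902) + (358.9 − 298.9).
That is 96.2 + 200 + 46.998 + 60, which totals 403.198 million years.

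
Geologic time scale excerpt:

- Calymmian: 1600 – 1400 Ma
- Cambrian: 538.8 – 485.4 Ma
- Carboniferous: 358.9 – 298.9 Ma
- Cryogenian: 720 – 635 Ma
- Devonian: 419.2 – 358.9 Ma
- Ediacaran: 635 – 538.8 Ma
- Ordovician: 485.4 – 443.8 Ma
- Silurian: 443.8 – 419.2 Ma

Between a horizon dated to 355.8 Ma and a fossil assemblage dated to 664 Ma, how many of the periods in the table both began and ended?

The older date is 664 Ma and the younger is 355.8 Ma.
Periods with start < 664 and end > 355.8 Ma: Ediacaran (635–538.8), Cambrian (538.8–485.4), Ordovician (485.4–443.8), Silurian (443.8–419.2), Devonian (419.2–358.9).
That is 5 complete periods.

5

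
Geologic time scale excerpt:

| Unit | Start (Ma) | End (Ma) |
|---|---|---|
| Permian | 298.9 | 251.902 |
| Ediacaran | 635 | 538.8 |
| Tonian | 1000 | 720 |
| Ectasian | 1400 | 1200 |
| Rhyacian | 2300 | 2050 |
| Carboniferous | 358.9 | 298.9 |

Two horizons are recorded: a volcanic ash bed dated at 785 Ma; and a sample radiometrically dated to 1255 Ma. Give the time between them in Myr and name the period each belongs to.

Elapsed time: 1255 − 785 = 470 Myr.
785 Ma lies within 1000–720 Ma: Tonian.
1255 Ma lies within 1400–1200 Ma: Ectasian.

470 million years apart; the first in the Tonian, the second in the Ectasian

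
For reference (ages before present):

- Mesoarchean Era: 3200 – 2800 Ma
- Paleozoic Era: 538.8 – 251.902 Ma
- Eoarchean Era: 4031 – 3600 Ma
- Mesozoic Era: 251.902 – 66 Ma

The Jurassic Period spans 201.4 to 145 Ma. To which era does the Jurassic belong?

The Jurassic (201.4–145 Ma) lies entirely within 251.902–66 Ma, the Mesozoic Era.

Mesozoic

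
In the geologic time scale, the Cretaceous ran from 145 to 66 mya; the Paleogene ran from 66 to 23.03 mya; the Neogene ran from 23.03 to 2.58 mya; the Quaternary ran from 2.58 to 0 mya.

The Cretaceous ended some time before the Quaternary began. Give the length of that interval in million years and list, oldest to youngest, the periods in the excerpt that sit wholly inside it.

End of Cretaceous = 66 Ma; start of Quaternary = 2.58 Ma.
Gap = 66 − 2.58 = 63.42 Myr.
Periods wholly inside 66–2.58 Ma: Paleogene (66–23.03), Neogene (23.03–2.58).

63.42 million years; Paleogene, Neogene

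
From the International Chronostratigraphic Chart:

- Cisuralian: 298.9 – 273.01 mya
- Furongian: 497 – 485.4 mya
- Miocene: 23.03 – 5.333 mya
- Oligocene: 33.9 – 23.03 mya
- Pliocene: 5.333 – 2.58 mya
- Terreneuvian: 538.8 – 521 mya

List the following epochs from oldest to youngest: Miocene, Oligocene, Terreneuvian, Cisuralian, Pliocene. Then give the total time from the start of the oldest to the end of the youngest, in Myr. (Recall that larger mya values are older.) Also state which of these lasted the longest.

From the excerpt: Miocene 23.03–5.333; Oligocene 33.9–23.03; Terreneuvian 538.8–521; Cisuralian 298.9–273.01; Pliocene 5.333–2.58 (Ma).
Larger Ma is earlier, so the oldest is Terreneuvian and the youngest is Pliocene; oldest to youngest: Terreneuvian, Cisuralian, Oligocene, Miocene, Pliocene.
Oldest start 538.8 minus youngest end 2.58 gives 536.22 Myr overall.
Individual lengths (start − end): Miocene 17.697; Oligocene 10.87; Cisuralian 25.89; Pliocene 2.753; Terreneuvian 17.8. The largest is Cisuralian at 25.89 Myr.

Terreneuvian, Cisuralian, Oligocene, Miocene, Pliocene; total span 536.22 Myr; longest is Cisuralian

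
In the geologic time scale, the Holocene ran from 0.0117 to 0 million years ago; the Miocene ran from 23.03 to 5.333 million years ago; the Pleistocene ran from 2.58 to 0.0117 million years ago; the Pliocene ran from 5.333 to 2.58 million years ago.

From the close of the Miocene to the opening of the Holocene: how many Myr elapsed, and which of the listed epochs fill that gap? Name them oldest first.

The Miocene closes at 5.333 Ma and the Holocene opens at 0.0117 Ma, so the interval is 5.333 − 0.0117 = 5.3213 Myr.
An epoch fits inside if it starts at or after 5.333 Ma and ends at or before 0.0117 Ma; oldest first that gives Pliocene, Pleistocene.

5.3213 million years; Pliocene, Pleistocene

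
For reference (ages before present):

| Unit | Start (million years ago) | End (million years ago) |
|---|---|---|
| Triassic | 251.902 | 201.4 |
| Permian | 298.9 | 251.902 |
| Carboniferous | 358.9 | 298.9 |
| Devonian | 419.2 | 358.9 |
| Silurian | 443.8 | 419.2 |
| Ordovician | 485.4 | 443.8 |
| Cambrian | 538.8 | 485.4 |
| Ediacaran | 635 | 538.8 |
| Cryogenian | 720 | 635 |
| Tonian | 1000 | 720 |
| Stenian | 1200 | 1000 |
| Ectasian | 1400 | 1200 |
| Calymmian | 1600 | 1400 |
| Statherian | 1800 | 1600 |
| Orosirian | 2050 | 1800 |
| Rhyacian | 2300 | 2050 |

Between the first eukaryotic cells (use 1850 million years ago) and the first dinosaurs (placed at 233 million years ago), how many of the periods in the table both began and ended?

13

1850 Ma sits inside the Orosirian (2050–1800) and 233 Ma inside the Triassic (251.902–201.4); neither of those is wholly between the two dates.
The listed periods lying completely between them are Statherian, Calymmian, Ectasian, Stenian, Tonian, Cryogenian, Ediacaran, Cambrian, Ordovician, Silurian, Devonian, Carboniferous, Permian — 13 in all.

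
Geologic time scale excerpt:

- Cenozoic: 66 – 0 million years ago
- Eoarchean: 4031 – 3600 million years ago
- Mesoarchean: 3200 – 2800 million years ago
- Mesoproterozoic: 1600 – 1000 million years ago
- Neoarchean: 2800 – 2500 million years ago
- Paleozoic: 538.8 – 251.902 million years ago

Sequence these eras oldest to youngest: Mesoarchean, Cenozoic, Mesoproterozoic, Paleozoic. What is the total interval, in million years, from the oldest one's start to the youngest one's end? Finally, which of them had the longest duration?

Mesoarchean, Mesoproterozoic, Paleozoic, Cenozoic; total span 3200 Myr; longest is Mesoproterozoic

Start ages (Ma): Mesoarchean 3200, Mesoproterozoic 1600, Paleozoic 538.8, Cenozoic 66.
Ordered oldest to youngest: Mesoarchean, Mesoproterozoic, Paleozoic, Cenozoic.
Span = 3200 − 0 = 3200 Myr.
Durations: Mesoproterozoic 600, Cenozoic 66, Mesoarchean 400, Paleozoic 286.898 → longest is Mesoproterozoic (600 Myr).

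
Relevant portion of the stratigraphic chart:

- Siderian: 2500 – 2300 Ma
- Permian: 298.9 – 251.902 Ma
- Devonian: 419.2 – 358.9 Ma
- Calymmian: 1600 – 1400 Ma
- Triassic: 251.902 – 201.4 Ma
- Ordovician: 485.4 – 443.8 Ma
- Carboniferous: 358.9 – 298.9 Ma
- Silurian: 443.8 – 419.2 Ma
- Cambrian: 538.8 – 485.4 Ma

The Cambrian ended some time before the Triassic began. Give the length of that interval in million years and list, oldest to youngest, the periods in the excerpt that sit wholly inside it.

233.498 million years; Ordovician, Silurian, Devonian, Carboniferous, Permian

End of Cambrian = 485.4 Ma; start of Triassic = 251.902 Ma.
Gap = 485.4 − 251.902 = 233.498 Myr.
Periods wholly inside 485.4–251.902 Ma: Ordovician (485.4–443.8), Silurian (443.8–419.2), Devonian (419.2–358.9), Carboniferous (358.9–298.9), Permian (298.9–251.902).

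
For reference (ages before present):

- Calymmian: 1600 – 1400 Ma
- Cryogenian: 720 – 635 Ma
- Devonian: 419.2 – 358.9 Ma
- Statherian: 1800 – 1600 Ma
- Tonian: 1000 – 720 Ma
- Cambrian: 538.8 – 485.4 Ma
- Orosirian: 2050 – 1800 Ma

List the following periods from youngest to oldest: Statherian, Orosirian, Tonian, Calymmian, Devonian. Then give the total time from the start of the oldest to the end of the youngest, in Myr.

From the excerpt: Statherian 1800–1600; Orosirian 2050–1800; Tonian 1000–720; Calymmian 1600–1400; Devonian 419.2–358.9 (Ma).
Larger Ma is earlier, so the oldest is Orosirian and the youngest is Devonian; youngest to oldest: Devonian, Tonian, Calymmian, Statherian, Orosirian.
Oldest start 2050 minus youngest end 358.9 gives 1691.1 Myr overall.

Devonian, Tonian, Calymmian, Statherian, Orosirian; total span 1691.1 Myr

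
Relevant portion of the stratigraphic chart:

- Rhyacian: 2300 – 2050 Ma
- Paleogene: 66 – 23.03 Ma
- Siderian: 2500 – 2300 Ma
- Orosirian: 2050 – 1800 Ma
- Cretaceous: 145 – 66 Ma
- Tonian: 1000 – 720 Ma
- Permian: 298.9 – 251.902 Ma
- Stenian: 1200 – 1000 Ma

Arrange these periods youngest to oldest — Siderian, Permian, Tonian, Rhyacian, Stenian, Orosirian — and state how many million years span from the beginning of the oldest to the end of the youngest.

From the excerpt: Siderian 2500–2300; Permian 298.9–251.902; Tonian 1000–720; Rhyacian 2300–2050; Stenian 1200–1000; Orosirian 2050–1800 (Ma).
Larger Ma is earlier, so the oldest is Siderian and the youngest is Permian; youngest to oldest: Permian, Tonian, Stenian, Orosirian, Rhyacian, Siderian.
Oldest start 2500 minus youngest end 251.902 gives 2248.098 Myr overall.

Permian, Tonian, Stenian, Orosirian, Rhyacian, Siderian; total span 2248.098 Myr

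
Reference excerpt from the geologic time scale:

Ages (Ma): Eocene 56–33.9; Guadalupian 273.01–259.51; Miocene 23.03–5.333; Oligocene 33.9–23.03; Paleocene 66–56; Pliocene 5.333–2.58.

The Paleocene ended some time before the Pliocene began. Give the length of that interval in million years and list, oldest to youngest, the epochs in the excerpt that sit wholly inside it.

50.667 million years; Eocene, Oligocene, Miocene

The Paleocene closes at 56 Ma and the Pliocene opens at 5.333 Ma, so the interval is 56 − 5.333 = 50.667 Myr.
An epoch fits inside if it starts at or after 56 Ma and ends at or before 5.333 Ma; oldest first that gives Eocene, Oligocene, Miocene.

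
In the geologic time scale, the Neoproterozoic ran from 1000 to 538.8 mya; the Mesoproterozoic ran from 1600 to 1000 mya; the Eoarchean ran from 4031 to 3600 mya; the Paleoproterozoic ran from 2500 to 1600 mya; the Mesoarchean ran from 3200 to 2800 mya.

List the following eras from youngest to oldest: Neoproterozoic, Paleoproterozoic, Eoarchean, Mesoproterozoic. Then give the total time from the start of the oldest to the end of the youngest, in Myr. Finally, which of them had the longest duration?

Neoproterozoic, Mesoproterozoic, Paleoproterozoic, Eoarchean; total span 3492.2 Myr; longest is Paleoproterozoic

From the excerpt: Neoproterozoic 1000–538.8; Paleoproterozoic 2500–1600; Eoarchean 4031–3600; Mesoproterozoic 1600–1000 (Ma).
Larger Ma is earlier, so the oldest is Eoarchean and the youngest is Neoproterozoic; youngest to oldest: Neoproterozoic, Mesoproterozoic, Paleoproterozoic, Eoarchean.
Oldest start 4031 minus youngest end 538.8 gives 3492.2 Myr overall.
Individual lengths (start − end): Eoarchean 431; Mesoproterozoic 600; Paleoproterozoic 900; Neoproterozoic 461.2. The largest is Paleoproterozoic at 900 Myr.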